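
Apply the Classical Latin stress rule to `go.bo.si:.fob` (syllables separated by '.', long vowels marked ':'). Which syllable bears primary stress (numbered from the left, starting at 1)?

Classical Latin: stress the penult if heavy (long vowel or closed), else the antepenult.
Weights: 2 bo L, 3 si: H, 4 fob H.
The penult (syllable 3, si:) is heavy, so it takes stress.
Stress on syllable 3: go.bo.ˈsi:.fob.

3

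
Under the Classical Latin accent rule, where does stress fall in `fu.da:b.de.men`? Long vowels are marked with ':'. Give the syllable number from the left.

2

Classical Latin: stress the penult if heavy (long vowel or closed), else the antepenult.
Weights: 2 da:b H, 3 de L, 4 men H.
The penult (syllable 3, de) is light, so stress falls on the antepenult (syllable 2, da:b).
Stress on syllable 2: fu.ˈda:b.de.men.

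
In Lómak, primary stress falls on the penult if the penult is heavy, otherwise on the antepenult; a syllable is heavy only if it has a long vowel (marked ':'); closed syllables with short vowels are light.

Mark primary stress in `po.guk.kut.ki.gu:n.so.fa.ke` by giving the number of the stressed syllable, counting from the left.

Weights: 6 so L, 7 fa L, 8 ke L.
The penult (syllable 7, fa) is light, so stress falls on the antepenult (syllable 6, so).
Primary stress: syllable 6 → po.guk.kut.ki.gu:n.ˈso.fa.ke.

6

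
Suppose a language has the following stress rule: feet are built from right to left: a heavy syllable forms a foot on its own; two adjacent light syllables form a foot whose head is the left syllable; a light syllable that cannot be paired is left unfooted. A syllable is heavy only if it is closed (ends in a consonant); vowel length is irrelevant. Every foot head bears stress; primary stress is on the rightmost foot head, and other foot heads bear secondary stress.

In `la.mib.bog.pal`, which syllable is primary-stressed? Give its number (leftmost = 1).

Weights: 1 la L, 2 mib H, 3 bog H, 4 pal H.
Parse right to left (heavy = foot alone; LL = one foot; stranded L unfooted): la (ˈmib) (ˈbog) (ˈpal).
Foot heads: 2, 3, 4.
Primary stress on the rightmost head = syllable 4.
Primary stress: syllable 4 → la.mib.bog.ˈpal.

4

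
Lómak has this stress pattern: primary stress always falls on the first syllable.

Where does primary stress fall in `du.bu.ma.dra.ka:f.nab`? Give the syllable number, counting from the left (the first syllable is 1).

The word has 6 syllables; the first syllable is syllable 1 (du).
Primary stress: syllable 1 → ˈdu.bu.ma.dra.ka:f.nab.

1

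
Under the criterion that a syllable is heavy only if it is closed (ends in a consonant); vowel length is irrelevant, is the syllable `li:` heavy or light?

`li:`: long vowel, open (no coda). Open (no coda) → light.

light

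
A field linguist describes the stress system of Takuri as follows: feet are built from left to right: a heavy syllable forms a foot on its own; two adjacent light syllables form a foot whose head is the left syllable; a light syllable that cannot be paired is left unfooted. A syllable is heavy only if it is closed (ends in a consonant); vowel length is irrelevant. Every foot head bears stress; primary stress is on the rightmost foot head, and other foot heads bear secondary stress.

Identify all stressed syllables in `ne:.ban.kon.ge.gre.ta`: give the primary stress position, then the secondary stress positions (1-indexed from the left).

primary 4, secondary 2, 3

Weights: 1 ne: L, 2 ban H, 3 kon H, 4 ge L, 5 gre L, 6 ta L.
Parse left to right (heavy = foot alone; LL = one foot; stranded L unfooted): ne: (ˈban) (ˈkon) (ˈge.gre) ta.
Foot heads: 2, 3, 4.
Primary stress on the rightmost head = syllable 4.
Secondary stress on 2, 3: ne:.ˌban.ˌkon.ˈge.gre.ta.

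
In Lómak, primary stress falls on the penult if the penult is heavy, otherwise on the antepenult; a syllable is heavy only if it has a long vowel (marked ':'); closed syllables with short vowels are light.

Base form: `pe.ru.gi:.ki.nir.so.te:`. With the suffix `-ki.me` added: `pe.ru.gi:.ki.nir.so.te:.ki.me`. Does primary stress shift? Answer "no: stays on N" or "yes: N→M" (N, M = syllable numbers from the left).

Base `pe.ru.gi:.ki.nir.so.te:` (7 syllables):
  Weights: 5 nir L, 6 so L, 7 te: H.
  The penult (syllable 6, so) is light, so stress falls on the antepenult (syllable 5, nir).
  → primary stress on syllable 5.
Suffixed `pe.ru.gi:.ki.nir.so.te:.ki.me` (9 syllables):
  Weights: 7 te: H, 8 ki L, 9 me L.
  The penult (syllable 8, ki) is light, so stress falls on the antepenult (syllable 7, te:).
  → primary stress on syllable 7.

yes: 5→7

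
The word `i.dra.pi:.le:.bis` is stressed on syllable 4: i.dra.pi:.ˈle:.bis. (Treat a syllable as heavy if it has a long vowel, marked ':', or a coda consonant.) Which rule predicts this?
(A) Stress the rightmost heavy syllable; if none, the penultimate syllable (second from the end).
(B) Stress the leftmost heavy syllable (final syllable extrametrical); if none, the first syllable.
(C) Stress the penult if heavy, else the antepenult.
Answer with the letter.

C

Rule A → syllable 5 (observed: 4).
Rule B → syllable 3 (observed: 4).
Rule C → syllable 4 ✓.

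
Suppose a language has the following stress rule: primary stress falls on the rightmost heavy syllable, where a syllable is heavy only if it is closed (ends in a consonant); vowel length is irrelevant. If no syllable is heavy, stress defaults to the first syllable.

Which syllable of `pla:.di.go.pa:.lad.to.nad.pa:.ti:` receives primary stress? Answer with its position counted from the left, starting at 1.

Weights: 1 pla: L, 2 di L, 3 go L, 4 pa: L, 5 lad H, 6 to L, 7 nad H, 8 pa: L, 9 ti: L.
Heavy syllables in the domain: 5, 7. The rightmost is syllable 7 (nad).
Primary stress: syllable 7 → pla:.di.go.pa:.lad.to.ˈnad.pa:.ti:.

7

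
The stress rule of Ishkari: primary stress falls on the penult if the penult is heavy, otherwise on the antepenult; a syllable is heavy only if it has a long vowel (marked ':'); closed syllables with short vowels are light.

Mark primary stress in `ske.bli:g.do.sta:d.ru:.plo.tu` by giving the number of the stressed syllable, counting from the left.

Weights: 5 ru: H, 6 plo L, 7 tu L.
The penult (syllable 6, plo) is light, so stress falls on the antepenult (syllable 5, ru:).
Primary stress: syllable 5 → ske.bli:g.do.sta:d.ˈru:.plo.tu.

5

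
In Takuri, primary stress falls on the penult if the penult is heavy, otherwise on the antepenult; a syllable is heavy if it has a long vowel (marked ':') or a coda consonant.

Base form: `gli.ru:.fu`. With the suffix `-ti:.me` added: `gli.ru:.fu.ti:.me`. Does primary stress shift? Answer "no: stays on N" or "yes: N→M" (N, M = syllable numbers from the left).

yes: 2→4

Base `gli.ru:.fu` (3 syllables):
  Weights: 1 gli L, 2 ru: H, 3 fu L.
  The penult (syllable 2, ru:) is heavy, so it takes stress.
  → primary stress on syllable 2.
Suffixed `gli.ru:.fu.ti:.me` (5 syllables):
  Weights: 3 fu L, 4 ti: H, 5 me L.
  The penult (syllable 4, ti:) is heavy, so it takes stress.
  → primary stress on syllable 4.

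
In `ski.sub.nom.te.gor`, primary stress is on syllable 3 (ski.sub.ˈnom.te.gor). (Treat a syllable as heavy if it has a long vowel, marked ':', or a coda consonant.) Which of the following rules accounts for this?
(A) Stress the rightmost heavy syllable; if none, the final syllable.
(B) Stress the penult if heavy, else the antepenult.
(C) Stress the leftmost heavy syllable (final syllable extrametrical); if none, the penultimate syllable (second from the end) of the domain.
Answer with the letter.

Rule A → syllable 5 (observed: 3).
Rule B → syllable 3 ✓.
Rule C → syllable 2 (observed: 3).

B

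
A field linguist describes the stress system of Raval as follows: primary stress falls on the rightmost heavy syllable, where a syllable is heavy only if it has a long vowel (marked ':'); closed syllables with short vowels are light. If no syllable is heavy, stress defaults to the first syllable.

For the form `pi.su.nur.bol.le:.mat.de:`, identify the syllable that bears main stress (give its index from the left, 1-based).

7

Weights: 1 pi L, 2 su L, 3 nur L, 4 bol L, 5 le: H, 6 mat L, 7 de: H.
Heavy syllables in the domain: 5, 7. The rightmost is syllable 7 (de:).
Primary stress: syllable 7 → pi.su.nur.bol.le:.mat.ˈde:.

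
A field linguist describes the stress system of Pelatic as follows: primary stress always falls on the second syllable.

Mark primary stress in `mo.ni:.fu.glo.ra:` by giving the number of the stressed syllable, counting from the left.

The word has 5 syllables; the second syllable is syllable 2 (ni:).
Primary stress: syllable 2 → mo.ˈni:.fu.glo.ra:.

2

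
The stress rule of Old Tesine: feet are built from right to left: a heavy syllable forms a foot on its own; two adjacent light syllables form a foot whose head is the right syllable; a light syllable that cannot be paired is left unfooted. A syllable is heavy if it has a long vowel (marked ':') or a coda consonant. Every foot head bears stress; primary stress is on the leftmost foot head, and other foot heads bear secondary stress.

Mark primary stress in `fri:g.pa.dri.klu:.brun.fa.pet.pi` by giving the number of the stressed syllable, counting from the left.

Weights: 1 fri:g H, 2 pa L, 3 dri L, 4 klu: H, 5 brun H, 6 fa L, 7 pet H, 8 pi L.
Parse right to left (heavy = foot alone; LL = one foot; stranded L unfooted): (ˈfri:g) (pa.ˈdri) (ˈklu:) (ˈbrun) fa (ˈpet) pi.
Foot heads: 1, 3, 4, 5, 7.
Primary stress on the leftmost head = syllable 1.
Primary stress: syllable 1 → ˈfri:g.pa.dri.klu:.brun.fa.pet.pi.

1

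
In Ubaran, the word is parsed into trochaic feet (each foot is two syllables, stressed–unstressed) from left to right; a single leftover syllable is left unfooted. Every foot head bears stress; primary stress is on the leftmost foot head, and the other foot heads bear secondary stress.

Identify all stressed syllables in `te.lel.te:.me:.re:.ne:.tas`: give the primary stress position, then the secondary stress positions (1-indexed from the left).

primary 1, secondary 3, 5

Parse left to right into trochaic (ˈσσ) feet: (ˈte.lel) (ˈte:.me:) (ˈre:.ne:) tas. Syllable 7 is left unfooted.
Foot heads (stressed positions): 1, 3, 5.
End Rule Leftmost: primary stress on the leftmost head = syllable 1.
Secondary stress on 3, 5: ˈte.lel.ˌte:.me:.ˌre:.ne:.tas.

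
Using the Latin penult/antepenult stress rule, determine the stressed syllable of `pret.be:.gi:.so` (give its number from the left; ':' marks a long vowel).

Classical Latin: stress the penult if heavy (long vowel or closed), else the antepenult.
Weights: 2 be: H, 3 gi: H, 4 so L.
The penult (syllable 3, gi:) is heavy, so it takes stress.
Stress on syllable 3: pret.be:.ˈgi:.so.

3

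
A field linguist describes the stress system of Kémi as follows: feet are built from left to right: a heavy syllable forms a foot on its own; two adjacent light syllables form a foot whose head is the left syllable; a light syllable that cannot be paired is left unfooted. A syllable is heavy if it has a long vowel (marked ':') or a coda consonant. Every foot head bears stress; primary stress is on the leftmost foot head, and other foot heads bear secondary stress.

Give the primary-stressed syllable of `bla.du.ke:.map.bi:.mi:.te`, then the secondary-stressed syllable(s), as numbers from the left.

primary 1, secondary 3, 4, 5, 6

Weights: 1 bla L, 2 du L, 3 ke: H, 4 map H, 5 bi: H, 6 mi: H, 7 te L.
Parse left to right (heavy = foot alone; LL = one foot; stranded L unfooted): (ˈbla.du) (ˈke:) (ˈmap) (ˈbi:) (ˈmi:) te.
Foot heads: 1, 3, 4, 5, 6.
Primary stress on the leftmost head = syllable 1.
Secondary stress on 3, 4, 5, 6: ˈbla.du.ˌke:.ˌmap.ˌbi:.ˌmi:.te.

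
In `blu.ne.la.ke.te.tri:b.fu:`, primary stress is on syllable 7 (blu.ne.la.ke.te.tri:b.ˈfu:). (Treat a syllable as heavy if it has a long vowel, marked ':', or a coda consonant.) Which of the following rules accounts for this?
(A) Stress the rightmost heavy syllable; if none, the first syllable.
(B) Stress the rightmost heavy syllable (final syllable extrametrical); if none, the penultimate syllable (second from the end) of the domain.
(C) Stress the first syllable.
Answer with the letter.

A

Rule A → syllable 7 ✓.
Rule B → syllable 6 (observed: 7).
Rule C → syllable 1 (observed: 7).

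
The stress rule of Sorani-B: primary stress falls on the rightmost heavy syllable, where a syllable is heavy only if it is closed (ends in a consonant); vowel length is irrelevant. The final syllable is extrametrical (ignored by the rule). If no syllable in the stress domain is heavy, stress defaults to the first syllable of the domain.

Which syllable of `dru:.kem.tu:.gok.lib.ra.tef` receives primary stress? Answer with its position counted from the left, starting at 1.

5

The final syllable (7, tef) is extrametrical; the stress domain is syllables 1–6.
Weights: 1 dru: L, 2 kem H, 3 tu: L, 4 gok H, 5 lib H, 6 ra L.
Heavy syllables in the domain: 2, 4, 5. The rightmost is syllable 5 (lib).
Primary stress: syllable 5 → dru:.kem.tu:.gok.ˈlib.ra.tef.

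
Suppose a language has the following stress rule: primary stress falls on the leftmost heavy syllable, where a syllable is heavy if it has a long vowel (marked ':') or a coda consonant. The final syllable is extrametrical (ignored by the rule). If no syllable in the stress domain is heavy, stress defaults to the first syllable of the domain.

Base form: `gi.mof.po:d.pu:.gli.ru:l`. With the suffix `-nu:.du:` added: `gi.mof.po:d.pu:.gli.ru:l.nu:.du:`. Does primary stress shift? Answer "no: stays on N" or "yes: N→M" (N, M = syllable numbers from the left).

no: stays on 2

Base `gi.mof.po:d.pu:.gli.ru:l` (6 syllables):
  The final syllable (6, ru:l) is extrametrical; the stress domain is syllables 1–5.
  Weights: 1 gi L, 2 mof H, 3 po:d H, 4 pu: H, 5 gli L.
  Heavy syllables in the domain: 2, 3, 4. The leftmost is syllable 2 (mof).
  → primary stress on syllable 2.
Suffixed `gi.mof.po:d.pu:.gli.ru:l.nu:.du:` (8 syllables):
  The final syllable (8, du:) is extrametrical; the stress domain is syllables 1–7.
  Weights: 1 gi L, 2 mof H, 3 po:d H, 4 pu: H, 5 gli L, 6 ru:l H, 7 nu: H.
  Heavy syllables in the domain: 2, 3, 4, 6, 7. The leftmost is syllable 2 (mof).
  → primary stress on syllable 2.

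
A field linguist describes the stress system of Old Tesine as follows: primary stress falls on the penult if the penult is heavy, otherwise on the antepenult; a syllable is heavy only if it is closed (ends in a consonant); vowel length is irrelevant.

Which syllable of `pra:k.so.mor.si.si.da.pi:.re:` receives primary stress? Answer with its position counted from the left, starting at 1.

Weights: 6 da L, 7 pi: L, 8 re: L.
The penult (syllable 7, pi:) is light, so stress falls on the antepenult (syllable 6, da).
Primary stress: syllable 6 → pra:k.so.mor.si.si.ˈda.pi:.re:.

6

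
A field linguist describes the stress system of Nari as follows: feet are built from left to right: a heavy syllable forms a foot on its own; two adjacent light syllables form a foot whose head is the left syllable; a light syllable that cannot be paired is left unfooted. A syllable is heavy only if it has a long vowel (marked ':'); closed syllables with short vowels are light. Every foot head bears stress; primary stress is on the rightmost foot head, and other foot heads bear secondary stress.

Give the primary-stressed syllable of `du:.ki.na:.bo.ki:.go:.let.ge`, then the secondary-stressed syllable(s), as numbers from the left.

primary 7, secondary 1, 3, 5, 6

Weights: 1 du: H, 2 ki L, 3 na: H, 4 bo L, 5 ki: H, 6 go: H, 7 let L, 8 ge L.
Parse left to right (heavy = foot alone; LL = one foot; stranded L unfooted): (ˈdu:) ki (ˈna:) bo (ˈki:) (ˈgo:) (ˈlet.ge).
Foot heads: 1, 3, 5, 6, 7.
Primary stress on the rightmost head = syllable 7.
Secondary stress on 1, 3, 5, 6: ˌdu:.ki.ˌna:.bo.ˌki:.ˌgo:.ˈlet.ge.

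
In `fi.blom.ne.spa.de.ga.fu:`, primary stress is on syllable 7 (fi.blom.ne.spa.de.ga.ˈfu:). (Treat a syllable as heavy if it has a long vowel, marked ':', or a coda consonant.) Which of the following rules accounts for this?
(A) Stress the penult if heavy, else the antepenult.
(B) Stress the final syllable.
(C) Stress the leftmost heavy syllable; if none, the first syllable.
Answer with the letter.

B

Rule A → syllable 5 (observed: 7).
Rule B → syllable 7 ✓.
Rule C → syllable 2 (observed: 7).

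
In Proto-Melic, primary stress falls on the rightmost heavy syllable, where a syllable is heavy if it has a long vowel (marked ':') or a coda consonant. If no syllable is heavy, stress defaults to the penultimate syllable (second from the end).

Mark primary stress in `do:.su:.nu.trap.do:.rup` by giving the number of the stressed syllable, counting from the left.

Weights: 1 do: H, 2 su: H, 3 nu L, 4 trap H, 5 do: H, 6 rup H.
Heavy syllables in the domain: 1, 2, 4, 5, 6. The rightmost is syllable 6 (rup).
Primary stress: syllable 6 → do:.su:.nu.trap.do:.ˈrup.

6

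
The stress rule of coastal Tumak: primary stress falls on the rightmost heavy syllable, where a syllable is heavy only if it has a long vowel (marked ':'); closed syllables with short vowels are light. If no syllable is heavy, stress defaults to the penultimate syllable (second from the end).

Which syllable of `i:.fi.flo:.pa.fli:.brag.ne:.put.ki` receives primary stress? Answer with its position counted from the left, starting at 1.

7

Weights: 1 i: H, 2 fi L, 3 flo: H, 4 pa L, 5 fli: H, 6 brag L, 7 ne: H, 8 put L, 9 ki L.
Heavy syllables in the domain: 1, 3, 5, 7. The rightmost is syllable 7 (ne:).
Primary stress: syllable 7 → i:.fi.flo:.pa.fli:.brag.ˈne:.put.ki.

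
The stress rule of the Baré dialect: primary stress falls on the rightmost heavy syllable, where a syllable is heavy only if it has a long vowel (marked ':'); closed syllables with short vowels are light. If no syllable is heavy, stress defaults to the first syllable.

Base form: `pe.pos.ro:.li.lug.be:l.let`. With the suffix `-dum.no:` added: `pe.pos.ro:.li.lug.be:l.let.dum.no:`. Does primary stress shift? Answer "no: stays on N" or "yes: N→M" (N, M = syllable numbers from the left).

yes: 6→9

Base `pe.pos.ro:.li.lug.be:l.let` (7 syllables):
  Weights: 1 pe L, 2 pos L, 3 ro: H, 4 li L, 5 lug L, 6 be:l H, 7 let L.
  Heavy syllables in the domain: 3, 6. The rightmost is syllable 6 (be:l).
  → primary stress on syllable 6.
Suffixed `pe.pos.ro:.li.lug.be:l.let.dum.no:` (9 syllables):
  Weights: 1 pe L, 2 pos L, 3 ro: H, 4 li L, 5 lug L, 6 be:l H, 7 let L, 8 dum L, 9 no: H.
  Heavy syllables in the domain: 3, 6, 9. The rightmost is syllable 9 (no:).
  → primary stress on syllable 9.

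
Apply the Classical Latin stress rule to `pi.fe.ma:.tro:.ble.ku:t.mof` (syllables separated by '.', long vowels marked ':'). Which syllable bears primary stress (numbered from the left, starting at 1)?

Classical Latin: stress the penult if heavy (long vowel or closed), else the antepenult.
Weights: 5 ble L, 6 ku:t H, 7 mof H.
The penult (syllable 6, ku:t) is heavy, so it takes stress.
Stress on syllable 6: pi.fe.ma:.tro:.ble.ˈku:t.mof.

6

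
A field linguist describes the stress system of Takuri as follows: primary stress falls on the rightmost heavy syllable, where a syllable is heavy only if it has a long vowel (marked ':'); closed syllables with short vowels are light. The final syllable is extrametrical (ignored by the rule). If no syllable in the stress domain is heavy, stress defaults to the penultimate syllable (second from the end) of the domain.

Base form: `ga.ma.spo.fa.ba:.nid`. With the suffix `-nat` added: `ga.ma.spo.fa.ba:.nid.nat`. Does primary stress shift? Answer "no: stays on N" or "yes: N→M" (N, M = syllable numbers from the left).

no: stays on 5

Base `ga.ma.spo.fa.ba:.nid` (6 syllables):
  The final syllable (6, nid) is extrametrical; the stress domain is syllables 1–5.
  Weights: 1 ga L, 2 ma L, 3 spo L, 4 fa L, 5 ba: H.
  Heavy syllables in the domain: 5. The rightmost is syllable 5 (ba:).
  → primary stress on syllable 5.
Suffixed `ga.ma.spo.fa.ba:.nid.nat` (7 syllables):
  The final syllable (7, nat) is extrametrical; the stress domain is syllables 1–6.
  Weights: 1 ga L, 2 ma L, 3 spo L, 4 fa L, 5 ba: H, 6 nid L.
  Heavy syllables in the domain: 5. The rightmost is syllable 5 (ba:).
  → primary stress on syllable 5.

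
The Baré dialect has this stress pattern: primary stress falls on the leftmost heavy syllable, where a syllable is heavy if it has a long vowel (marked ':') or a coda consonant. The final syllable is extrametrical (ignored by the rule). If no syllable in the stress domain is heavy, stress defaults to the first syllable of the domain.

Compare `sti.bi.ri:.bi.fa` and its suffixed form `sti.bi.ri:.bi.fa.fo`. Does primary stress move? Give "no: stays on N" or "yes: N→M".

Base `sti.bi.ri:.bi.fa` (5 syllables):
  The final syllable (5, fa) is extrametrical; the stress domain is syllables 1–4.
  Weights: 1 sti L, 2 bi L, 3 ri: H, 4 bi L.
  Heavy syllables in the domain: 3. The leftmost is syllable 3 (ri:).
  → primary stress on syllable 3.
Suffixed `sti.bi.ri:.bi.fa.fo` (6 syllables):
  The final syllable (6, fo) is extrametrical; the stress domain is syllables 1–5.
  Weights: 1 sti L, 2 bi L, 3 ri: H, 4 bi L, 5 fa L.
  Heavy syllables in the domain: 3. The leftmost is syllable 3 (ri:).
  → primary stress on syllable 3.

no: stays on 3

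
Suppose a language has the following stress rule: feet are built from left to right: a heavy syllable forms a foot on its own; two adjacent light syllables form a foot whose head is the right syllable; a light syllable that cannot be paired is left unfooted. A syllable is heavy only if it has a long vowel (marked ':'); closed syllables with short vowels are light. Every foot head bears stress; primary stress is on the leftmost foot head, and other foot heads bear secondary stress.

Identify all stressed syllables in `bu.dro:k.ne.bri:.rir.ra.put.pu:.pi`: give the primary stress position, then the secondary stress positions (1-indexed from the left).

Weights: 1 bu L, 2 dro:k H, 3 ne L, 4 bri: H, 5 rir L, 6 ra L, 7 put L, 8 pu: H, 9 pi L.
Parse left to right (heavy = foot alone; LL = one foot; stranded L unfooted): bu (ˈdro:k) ne (ˈbri:) (rir.ˈra) put (ˈpu:) pi.
Foot heads: 2, 4, 6, 8.
Primary stress on the leftmost head = syllable 2.
Secondary stress on 4, 6, 8: bu.ˈdro:k.ne.ˌbri:.rir.ˌra.put.ˌpu:.pi.

primary 2, secondary 4, 6, 8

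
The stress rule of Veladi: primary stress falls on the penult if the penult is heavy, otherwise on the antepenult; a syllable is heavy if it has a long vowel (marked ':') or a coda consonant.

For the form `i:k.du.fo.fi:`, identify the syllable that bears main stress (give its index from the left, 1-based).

Weights: 2 du L, 3 fo L, 4 fi: H.
The penult (syllable 3, fo) is light, so stress falls on the antepenult (syllable 2, du).
Primary stress: syllable 2 → i:k.ˈdu.fo.fi:.

2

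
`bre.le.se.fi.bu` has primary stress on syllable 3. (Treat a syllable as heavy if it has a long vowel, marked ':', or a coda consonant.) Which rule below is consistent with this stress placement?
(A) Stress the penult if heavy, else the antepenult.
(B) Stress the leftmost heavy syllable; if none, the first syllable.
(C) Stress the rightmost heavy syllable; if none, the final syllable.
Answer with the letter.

A

Rule A → syllable 3 ✓.
Rule B → syllable 1 (observed: 3).
Rule C → syllable 5 (observed: 3).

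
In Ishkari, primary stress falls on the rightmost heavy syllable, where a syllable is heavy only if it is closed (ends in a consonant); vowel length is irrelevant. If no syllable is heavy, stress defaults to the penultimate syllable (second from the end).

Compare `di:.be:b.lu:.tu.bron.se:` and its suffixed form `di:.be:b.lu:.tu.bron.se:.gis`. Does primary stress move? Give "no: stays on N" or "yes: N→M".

yes: 5→7

Base `di:.be:b.lu:.tu.bron.se:` (6 syllables):
  Weights: 1 di: L, 2 be:b H, 3 lu: L, 4 tu L, 5 bron H, 6 se: L.
  Heavy syllables in the domain: 2, 5. The rightmost is syllable 5 (bron).
  → primary stress on syllable 5.
Suffixed `di:.be:b.lu:.tu.bron.se:.gis` (7 syllables):
  Weights: 1 di: L, 2 be:b H, 3 lu: L, 4 tu L, 5 bron H, 6 se: L, 7 gis H.
  Heavy syllables in the domain: 2, 5, 7. The rightmost is syllable 7 (gis).
  → primary stress on syllable 7.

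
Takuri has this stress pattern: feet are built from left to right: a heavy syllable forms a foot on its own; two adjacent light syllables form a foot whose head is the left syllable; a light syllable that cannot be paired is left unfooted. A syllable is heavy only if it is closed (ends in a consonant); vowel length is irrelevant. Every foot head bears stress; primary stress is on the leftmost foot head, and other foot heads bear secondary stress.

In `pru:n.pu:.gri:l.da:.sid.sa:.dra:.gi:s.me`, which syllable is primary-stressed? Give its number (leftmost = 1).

1

Weights: 1 pru:n H, 2 pu: L, 3 gri:l H, 4 da: L, 5 sid H, 6 sa: L, 7 dra: L, 8 gi:s H, 9 me L.
Parse left to right (heavy = foot alone; LL = one foot; stranded L unfooted): (ˈpru:n) pu: (ˈgri:l) da: (ˈsid) (ˈsa:.dra:) (ˈgi:s) me.
Foot heads: 1, 3, 5, 6, 8.
Primary stress on the leftmost head = syllable 1.
Primary stress: syllable 1 → ˈpru:n.pu:.gri:l.da:.sid.sa:.dra:.gi:s.me.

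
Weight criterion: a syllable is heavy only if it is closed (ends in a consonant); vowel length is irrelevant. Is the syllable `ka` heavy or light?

`ka`: short vowel, open (no coda). Open (no coda) → light.

light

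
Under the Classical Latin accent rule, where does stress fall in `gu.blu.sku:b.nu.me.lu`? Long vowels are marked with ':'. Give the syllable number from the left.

Classical Latin: stress the penult if heavy (long vowel or closed), else the antepenult.
Weights: 4 nu L, 5 me L, 6 lu L.
The penult (syllable 5, me) is light, so stress falls on the antepenult (syllable 4, nu).
Stress on syllable 4: gu.blu.sku:b.ˈnu.me.lu.

4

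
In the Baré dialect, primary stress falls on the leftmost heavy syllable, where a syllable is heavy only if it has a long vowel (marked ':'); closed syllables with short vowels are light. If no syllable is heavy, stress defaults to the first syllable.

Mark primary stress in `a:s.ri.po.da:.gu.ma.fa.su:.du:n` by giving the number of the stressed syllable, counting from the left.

Weights: 1 a:s H, 2 ri L, 3 po L, 4 da: H, 5 gu L, 6 ma L, 7 fa L, 8 su: H, 9 du:n H.
Heavy syllables in the domain: 1, 4, 8, 9. The leftmost is syllable 1 (a:s).
Primary stress: syllable 1 → ˈa:s.ri.po.da:.gu.ma.fa.su:.du:n.

1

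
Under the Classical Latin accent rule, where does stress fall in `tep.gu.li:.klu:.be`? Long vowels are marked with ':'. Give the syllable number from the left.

4

Classical Latin: stress the penult if heavy (long vowel or closed), else the antepenult.
Weights: 3 li: H, 4 klu: H, 5 be L.
The penult (syllable 4, klu:) is heavy, so it takes stress.
Stress on syllable 4: tep.gu.li:.ˈklu:.be.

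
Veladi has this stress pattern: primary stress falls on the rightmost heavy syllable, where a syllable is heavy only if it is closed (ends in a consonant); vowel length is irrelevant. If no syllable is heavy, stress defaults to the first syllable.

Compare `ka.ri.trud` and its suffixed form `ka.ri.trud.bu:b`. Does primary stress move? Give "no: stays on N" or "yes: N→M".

Base `ka.ri.trud` (3 syllables):
  Weights: 1 ka L, 2 ri L, 3 trud H.
  Heavy syllables in the domain: 3. The rightmost is syllable 3 (trud).
  → primary stress on syllable 3.
Suffixed `ka.ri.trud.bu:b` (4 syllables):
  Weights: 1 ka L, 2 ri L, 3 trud H, 4 bu:b H.
  Heavy syllables in the domain: 3, 4. The rightmost is syllable 4 (bu:b).
  → primary stress on syllable 4.

yes: 3→4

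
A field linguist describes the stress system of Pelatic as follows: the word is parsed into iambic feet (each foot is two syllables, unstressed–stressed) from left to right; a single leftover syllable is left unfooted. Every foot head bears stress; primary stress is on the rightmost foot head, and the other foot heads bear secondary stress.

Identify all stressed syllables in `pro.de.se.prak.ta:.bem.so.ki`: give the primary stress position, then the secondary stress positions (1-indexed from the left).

Parse left to right into iambic (σˈσ) feet: (pro.ˈde) (se.ˈprak) (ta:.ˈbem) (so.ˈki).
Foot heads (stressed positions): 2, 4, 6, 8.
End Rule Rightmost: primary stress on the rightmost head = syllable 8.
Secondary stress on 2, 4, 6: pro.ˌde.se.ˌprak.ta:.ˌbem.so.ˈki.

primary 8, secondary 2, 4, 6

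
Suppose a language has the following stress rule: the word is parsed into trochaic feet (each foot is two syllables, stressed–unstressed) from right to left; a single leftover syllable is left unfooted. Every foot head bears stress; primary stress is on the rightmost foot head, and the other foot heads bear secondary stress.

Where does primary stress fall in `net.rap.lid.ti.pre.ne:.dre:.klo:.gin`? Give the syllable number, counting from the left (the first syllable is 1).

Parse right to left into trochaic (ˈσσ) feet: net (ˈrap.lid) (ˈti.pre) (ˈne:.dre:) (ˈklo:.gin). Syllable 1 is left unfooted.
Foot heads (stressed positions): 2, 4, 6, 8.
End Rule Rightmost: primary stress on the rightmost head = syllable 8.
Primary stress: syllable 8 → net.rap.lid.ti.pre.ne:.dre:.ˈklo:.gin.

8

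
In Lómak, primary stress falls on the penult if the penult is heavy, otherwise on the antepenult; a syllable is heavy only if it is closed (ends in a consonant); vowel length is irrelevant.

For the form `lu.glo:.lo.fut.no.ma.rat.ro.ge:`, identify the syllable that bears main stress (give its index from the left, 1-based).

7

Weights: 7 rat H, 8 ro L, 9 ge: L.
The penult (syllable 8, ro) is light, so stress falls on the antepenult (syllable 7, rat).
Primary stress: syllable 7 → lu.glo:.lo.fut.no.ma.ˈrat.ro.ge:.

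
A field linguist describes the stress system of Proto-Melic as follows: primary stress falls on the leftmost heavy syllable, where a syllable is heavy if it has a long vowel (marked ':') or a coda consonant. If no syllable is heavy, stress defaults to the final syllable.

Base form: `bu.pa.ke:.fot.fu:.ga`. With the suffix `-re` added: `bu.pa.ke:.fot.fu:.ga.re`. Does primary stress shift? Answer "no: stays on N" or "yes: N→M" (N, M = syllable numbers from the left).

Base `bu.pa.ke:.fot.fu:.ga` (6 syllables):
  Weights: 1 bu L, 2 pa L, 3 ke: H, 4 fot H, 5 fu: H, 6 ga L.
  Heavy syllables in the domain: 3, 4, 5. The leftmost is syllable 3 (ke:).
  → primary stress on syllable 3.
Suffixed `bu.pa.ke:.fot.fu:.ga.re` (7 syllables):
  Weights: 1 bu L, 2 pa L, 3 ke: H, 4 fot H, 5 fu: H, 6 ga L, 7 re L.
  Heavy syllables in the domain: 3, 4, 5. The leftmost is syllable 3 (ke:).
  → primary stress on syllable 3.

no: stays on 3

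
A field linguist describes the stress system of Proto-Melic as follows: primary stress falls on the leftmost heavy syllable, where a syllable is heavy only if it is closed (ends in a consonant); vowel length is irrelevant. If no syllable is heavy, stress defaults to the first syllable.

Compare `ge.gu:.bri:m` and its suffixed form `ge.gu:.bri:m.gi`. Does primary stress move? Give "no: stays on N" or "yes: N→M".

Base `ge.gu:.bri:m` (3 syllables):
  Weights: 1 ge L, 2 gu: L, 3 bri:m H.
  Heavy syllables in the domain: 3. The leftmost is syllable 3 (bri:m).
  → primary stress on syllable 3.
Suffixed `ge.gu:.bri:m.gi` (4 syllables):
  Weights: 1 ge L, 2 gu: L, 3 bri:m H, 4 gi L.
  Heavy syllables in the domain: 3. The leftmost is syllable 3 (bri:m).
  → primary stress on syllable 3.

no: stays on 3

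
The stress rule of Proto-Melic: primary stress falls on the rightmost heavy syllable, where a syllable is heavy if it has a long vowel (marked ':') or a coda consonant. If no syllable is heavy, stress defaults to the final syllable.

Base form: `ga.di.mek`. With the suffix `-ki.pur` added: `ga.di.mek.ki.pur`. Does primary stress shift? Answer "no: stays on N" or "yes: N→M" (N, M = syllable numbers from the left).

yes: 3→5

Base `ga.di.mek` (3 syllables):
  Weights: 1 ga L, 2 di L, 3 mek H.
  Heavy syllables in the domain: 3. The rightmost is syllable 3 (mek).
  → primary stress on syllable 3.
Suffixed `ga.di.mek.ki.pur` (5 syllables):
  Weights: 1 ga L, 2 di L, 3 mek H, 4 ki L, 5 pur H.
  Heavy syllables in the domain: 3, 5. The rightmost is syllable 5 (pur).
  → primary stress on syllable 5.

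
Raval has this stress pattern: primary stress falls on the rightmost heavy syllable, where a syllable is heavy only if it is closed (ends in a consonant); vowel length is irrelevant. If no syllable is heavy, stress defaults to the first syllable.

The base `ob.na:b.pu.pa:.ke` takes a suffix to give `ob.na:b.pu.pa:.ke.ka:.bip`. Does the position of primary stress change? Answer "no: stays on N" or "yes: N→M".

Base `ob.na:b.pu.pa:.ke` (5 syllables):
  Weights: 1 ob H, 2 na:b H, 3 pu L, 4 pa: L, 5 ke L.
  Heavy syllables in the domain: 1, 2. The rightmost is syllable 2 (na:b).
  → primary stress on syllable 2.
Suffixed `ob.na:b.pu.pa:.ke.ka:.bip` (7 syllables):
  Weights: 1 ob H, 2 na:b H, 3 pu L, 4 pa: L, 5 ke L, 6 ka: L, 7 bip H.
  Heavy syllables in the domain: 1, 2, 7. The rightmost is syllable 7 (bip).
  → primary stress on syllable 7.

yes: 2→7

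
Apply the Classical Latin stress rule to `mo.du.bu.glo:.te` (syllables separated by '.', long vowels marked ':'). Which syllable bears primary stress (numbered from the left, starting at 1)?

4

Classical Latin: stress the penult if heavy (long vowel or closed), else the antepenult.
Weights: 3 bu L, 4 glo: H, 5 te L.
The penult (syllable 4, glo:) is heavy, so it takes stress.
Stress on syllable 4: mo.du.bu.ˈglo:.te.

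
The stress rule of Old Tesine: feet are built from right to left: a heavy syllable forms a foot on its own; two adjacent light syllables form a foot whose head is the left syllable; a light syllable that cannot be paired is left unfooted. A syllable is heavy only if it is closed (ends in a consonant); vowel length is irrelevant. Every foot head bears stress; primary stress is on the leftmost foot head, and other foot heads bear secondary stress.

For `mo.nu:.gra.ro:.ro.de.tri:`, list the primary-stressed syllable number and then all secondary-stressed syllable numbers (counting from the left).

primary 2, secondary 4, 6

Weights: 1 mo L, 2 nu: L, 3 gra L, 4 ro: L, 5 ro L, 6 de L, 7 tri: L.
Parse right to left (heavy = foot alone; LL = one foot; stranded L unfooted): mo (ˈnu:.gra) (ˈro:.ro) (ˈde.tri:).
Foot heads: 2, 4, 6.
Primary stress on the leftmost head = syllable 2.
Secondary stress on 4, 6: mo.ˈnu:.gra.ˌro:.ro.ˌde.tri:.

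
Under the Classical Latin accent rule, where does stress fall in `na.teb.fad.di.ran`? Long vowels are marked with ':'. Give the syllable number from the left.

3

Classical Latin: stress the penult if heavy (long vowel or closed), else the antepenult.
Weights: 3 fad H, 4 di L, 5 ran H.
The penult (syllable 4, di) is light, so stress falls on the antepenult (syllable 3, fad).
Stress on syllable 3: na.teb.ˈfad.di.ran.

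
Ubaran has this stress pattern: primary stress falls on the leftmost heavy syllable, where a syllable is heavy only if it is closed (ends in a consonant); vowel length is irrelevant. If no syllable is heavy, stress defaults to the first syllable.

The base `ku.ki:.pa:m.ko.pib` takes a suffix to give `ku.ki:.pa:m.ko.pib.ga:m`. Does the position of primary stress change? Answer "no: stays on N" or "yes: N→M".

no: stays on 3

Base `ku.ki:.pa:m.ko.pib` (5 syllables):
  Weights: 1 ku L, 2 ki: L, 3 pa:m H, 4 ko L, 5 pib H.
  Heavy syllables in the domain: 3, 5. The leftmost is syllable 3 (pa:m).
  → primary stress on syllable 3.
Suffixed `ku.ki:.pa:m.ko.pib.ga:m` (6 syllables):
  Weights: 1 ku L, 2 ki: L, 3 pa:m H, 4 ko L, 5 pib H, 6 ga:m H.
  Heavy syllables in the domain: 3, 5, 6. The leftmost is syllable 3 (pa:m).
  → primary stress on syllable 3.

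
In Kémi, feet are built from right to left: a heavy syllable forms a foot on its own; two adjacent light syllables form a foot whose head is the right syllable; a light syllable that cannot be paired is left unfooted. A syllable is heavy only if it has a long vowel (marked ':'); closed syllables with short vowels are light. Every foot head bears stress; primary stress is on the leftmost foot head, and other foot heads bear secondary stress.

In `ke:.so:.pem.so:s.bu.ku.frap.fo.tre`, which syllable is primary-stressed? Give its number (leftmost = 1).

Weights: 1 ke: H, 2 so: H, 3 pem L, 4 so:s H, 5 bu L, 6 ku L, 7 frap L, 8 fo L, 9 tre L.
Parse right to left (heavy = foot alone; LL = one foot; stranded L unfooted): (ˈke:) (ˈso:) pem (ˈso:s) bu (ku.ˈfrap) (fo.ˈtre).
Foot heads: 1, 2, 4, 7, 9.
Primary stress on the leftmost head = syllable 1.
Primary stress: syllable 1 → ˈke:.so:.pem.so:s.bu.ku.frap.fo.tre.

1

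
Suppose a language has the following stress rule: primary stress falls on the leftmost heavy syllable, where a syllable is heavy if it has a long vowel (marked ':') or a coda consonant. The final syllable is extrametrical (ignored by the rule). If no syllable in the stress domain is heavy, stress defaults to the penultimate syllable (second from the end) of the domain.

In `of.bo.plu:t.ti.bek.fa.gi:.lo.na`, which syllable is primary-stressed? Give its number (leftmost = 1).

1

The final syllable (9, na) is extrametrical; the stress domain is syllables 1–8.
Weights: 1 of H, 2 bo L, 3 plu:t H, 4 ti L, 5 bek H, 6 fa L, 7 gi: H, 8 lo L.
Heavy syllables in the domain: 1, 3, 5, 7. The leftmost is syllable 1 (of).
Primary stress: syllable 1 → ˈof.bo.plu:t.ti.bek.fa.gi:.lo.na.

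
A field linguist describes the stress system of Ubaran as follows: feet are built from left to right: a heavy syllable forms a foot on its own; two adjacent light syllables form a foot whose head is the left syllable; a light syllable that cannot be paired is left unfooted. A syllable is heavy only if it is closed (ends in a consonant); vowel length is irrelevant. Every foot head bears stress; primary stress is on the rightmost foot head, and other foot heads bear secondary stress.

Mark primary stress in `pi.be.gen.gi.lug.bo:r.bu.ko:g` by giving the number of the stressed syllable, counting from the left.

8

Weights: 1 pi L, 2 be L, 3 gen H, 4 gi L, 5 lug H, 6 bo:r H, 7 bu L, 8 ko:g H.
Parse left to right (heavy = foot alone; LL = one foot; stranded L unfooted): (ˈpi.be) (ˈgen) gi (ˈlug) (ˈbo:r) bu (ˈko:g).
Foot heads: 1, 3, 5, 6, 8.
Primary stress on the rightmost head = syllable 8.
Primary stress: syllable 8 → pi.be.gen.gi.lug.bo:r.bu.ˈko:g.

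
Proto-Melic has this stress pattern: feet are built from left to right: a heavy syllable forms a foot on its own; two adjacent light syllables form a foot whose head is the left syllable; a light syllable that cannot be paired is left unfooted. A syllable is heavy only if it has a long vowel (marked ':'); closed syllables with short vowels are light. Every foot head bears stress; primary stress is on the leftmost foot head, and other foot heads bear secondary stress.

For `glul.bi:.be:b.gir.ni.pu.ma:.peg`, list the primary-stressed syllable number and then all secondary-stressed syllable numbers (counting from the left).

primary 2, secondary 3, 4, 7

Weights: 1 glul L, 2 bi: H, 3 be:b H, 4 gir L, 5 ni L, 6 pu L, 7 ma: H, 8 peg L.
Parse left to right (heavy = foot alone; LL = one foot; stranded L unfooted): glul (ˈbi:) (ˈbe:b) (ˈgir.ni) pu (ˈma:) peg.
Foot heads: 2, 3, 4, 7.
Primary stress on the leftmost head = syllable 2.
Secondary stress on 3, 4, 7: glul.ˈbi:.ˌbe:b.ˌgir.ni.pu.ˌma:.peg.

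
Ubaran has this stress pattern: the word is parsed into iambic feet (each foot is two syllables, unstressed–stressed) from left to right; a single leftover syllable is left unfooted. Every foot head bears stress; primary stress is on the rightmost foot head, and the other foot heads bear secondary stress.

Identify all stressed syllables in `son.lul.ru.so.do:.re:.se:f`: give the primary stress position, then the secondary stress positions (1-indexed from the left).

primary 6, secondary 2, 4

Parse left to right into iambic (σˈσ) feet: (son.ˈlul) (ru.ˈso) (do:.ˈre:) se:f. Syllable 7 is left unfooted.
Foot heads (stressed positions): 2, 4, 6.
End Rule Rightmost: primary stress on the rightmost head = syllable 6.
Secondary stress on 2, 4: son.ˌlul.ru.ˌso.do:.ˈre:.se:f.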